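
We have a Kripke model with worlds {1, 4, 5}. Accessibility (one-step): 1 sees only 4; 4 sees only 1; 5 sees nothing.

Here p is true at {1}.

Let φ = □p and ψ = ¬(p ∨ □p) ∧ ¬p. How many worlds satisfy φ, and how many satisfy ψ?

2 and 0

For □p:
1: successors {4}; p there: 4:F. ✗
4: successors {1}; p there: 1:T. ✓
5: no successors, so □p holds vacuously. ✓
— 2 worlds.
For ¬(p ∨ □p) ∧ ¬p:
1: ¬(p ∨ □p) is F, ¬p is F. ✗
4: ¬(p ∨ □p) is F, ¬p is T. ✗
5: ¬(p ∨ □p) is F, ¬p is T. ✗
— 0 worlds.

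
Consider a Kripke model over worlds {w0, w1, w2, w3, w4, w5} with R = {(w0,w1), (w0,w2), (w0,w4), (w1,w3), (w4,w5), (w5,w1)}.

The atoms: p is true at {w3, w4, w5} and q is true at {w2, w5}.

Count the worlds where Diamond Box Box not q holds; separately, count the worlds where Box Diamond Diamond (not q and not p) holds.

4 and 2

For Diamond Box Box not q:
w0: successors {w1, w2, w4}; Box Box not q there: w1:T, w2:T, w4:T. ✓
w1: successors {w3}; Box Box not q there: w3:T. ✓
w2: no successors, so Diamond Box Box not q fails. ✗
w3: no successors, so Diamond Box Box not q fails. ✗
w4: successors {w5}; Box Box not q there: w5:T. ✓
w5: successors {w1}; Box Box not q there: w1:T. ✓
— 4 worlds.
For Box Diamond Diamond (not q and not p):
w0: successors {w1, w2, w4}; Diamond Diamond (not q and not p) there: w1:F, w2:F, w4:T. ✗
w1: successors {w3}; Diamond Diamond (not q and not p) there: w3:F. ✗
w2: no successors, so Box Diamond Diamond (not q and not p) holds vacuously. ✓
w3: no successors, so Box Diamond Diamond (not q and not p) holds vacuously. ✓
w4: successors {w5}; Diamond Diamond (not q and not p) there: w5:F. ✗
w5: successors {w1}; Diamond Diamond (not q and not p) there: w1:F. ✗
— 2 worlds.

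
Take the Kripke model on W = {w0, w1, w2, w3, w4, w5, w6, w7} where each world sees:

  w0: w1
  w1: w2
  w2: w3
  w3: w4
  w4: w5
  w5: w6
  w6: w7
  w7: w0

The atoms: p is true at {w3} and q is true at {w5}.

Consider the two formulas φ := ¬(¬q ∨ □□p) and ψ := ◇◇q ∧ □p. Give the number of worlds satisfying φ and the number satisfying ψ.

For ¬(¬q ∨ □□p):
w0: ¬q ∨ □□p is T. ✗
w1: ¬q ∨ □□p is T. ✗
w2: ¬q ∨ □□p is T. ✗
w3: ¬q ∨ □□p is T. ✗
w4: ¬q ∨ □□p is T. ✗
w5: ¬q ∨ □□p is F. ✓
w6: ¬q ∨ □□p is T. ✗
w7: ¬q ∨ □□p is T. ✗
— 1 world.
For ◇◇q ∧ □p:
w0: ◇◇q is F, □p is F. ✗
w1: ◇◇q is F, □p is F. ✗
w2: ◇◇q is F, □p is T. ✗
w3: ◇◇q is T, □p is F. ✗
w4: ◇◇q is F, □p is F. ✗
w5: ◇◇q is F, □p is F. ✗
w6: ◇◇q is F, □p is F. ✗
w7: ◇◇q is F, □p is F. ✗
— 0 worlds.

1 and 0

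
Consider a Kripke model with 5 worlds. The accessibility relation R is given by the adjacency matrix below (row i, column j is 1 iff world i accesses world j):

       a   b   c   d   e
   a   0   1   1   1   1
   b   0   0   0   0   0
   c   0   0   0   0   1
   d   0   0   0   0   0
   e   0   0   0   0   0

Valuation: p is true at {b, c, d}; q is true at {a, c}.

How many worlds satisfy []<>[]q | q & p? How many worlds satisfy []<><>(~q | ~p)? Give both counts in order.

4 and 3

For []<>[]q | q & p:
a: []<>[]q is F, q & p is F. ✗
b: []<>[]q is T, q & p is F. ✓
c: []<>[]q is F, q & p is T. ✓
d: []<>[]q is T, q & p is F. ✓
e: []<>[]q is T, q & p is F. ✓
— 4 worlds.
For []<><>(~q | ~p):
a: successors {b, c, d, e}; <><>(~q | ~p) there: b:F, c:F, d:F, e:F. ✗
b: no successors, so []<><>(~q | ~p) holds vacuously. ✓
c: successors {e}; <><>(~q | ~p) there: e:F. ✗
d: no successors, so []<><>(~q | ~p) holds vacuously. ✓
e: no successors, so []<><>(~q | ~p) holds vacuously. ✓
— 3 worlds.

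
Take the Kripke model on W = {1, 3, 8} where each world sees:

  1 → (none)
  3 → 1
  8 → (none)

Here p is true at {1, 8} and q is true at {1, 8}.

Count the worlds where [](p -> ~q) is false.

1: no successors, so [](p -> ~q) holds vacuously. ✓
3: successors {1}; p -> ~q there: 1:F. ✗
8: no successors, so [](p -> ~q) holds vacuously. ✓
Satisfying worlds: {1, 8}.
So [](p -> ~q) fails at the other 1 world.

1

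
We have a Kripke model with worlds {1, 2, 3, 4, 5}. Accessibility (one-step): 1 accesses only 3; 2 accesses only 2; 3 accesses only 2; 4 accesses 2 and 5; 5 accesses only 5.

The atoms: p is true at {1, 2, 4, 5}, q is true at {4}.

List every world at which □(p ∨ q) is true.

{2, 3, 4, 5}

1: successors {3}; p ∨ q there: 3:F. ✗
2: successors {2}; p ∨ q there: 2:T. ✓
3: successors {2}; p ∨ q there: 2:T. ✓
4: successors {2, 5}; p ∨ q there: 2:T, 5:T. ✓
5: successors {5}; p ∨ q there: 5:T. ✓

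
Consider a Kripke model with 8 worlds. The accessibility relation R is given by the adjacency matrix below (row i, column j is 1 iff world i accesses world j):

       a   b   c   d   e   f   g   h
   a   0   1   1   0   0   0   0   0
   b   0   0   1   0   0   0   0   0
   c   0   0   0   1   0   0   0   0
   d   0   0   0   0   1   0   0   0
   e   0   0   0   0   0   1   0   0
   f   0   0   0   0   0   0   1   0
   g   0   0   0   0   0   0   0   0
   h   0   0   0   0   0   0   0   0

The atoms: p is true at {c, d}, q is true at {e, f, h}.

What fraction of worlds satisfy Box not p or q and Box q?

5/8

a: Box not p is F, q and Box q is F. ✗
b: Box not p is F, q and Box q is F. ✗
c: Box not p is F, q and Box q is F. ✗
d: Box not p is T, q and Box q is F. ✓
e: Box not p is T, q and Box q is T. ✓
f: Box not p is T, q and Box q is F. ✓
g: Box not p is T, q and Box q is F. ✓
h: Box not p is T, q and Box q is T. ✓
That's 5 of 8 worlds, so 5/8.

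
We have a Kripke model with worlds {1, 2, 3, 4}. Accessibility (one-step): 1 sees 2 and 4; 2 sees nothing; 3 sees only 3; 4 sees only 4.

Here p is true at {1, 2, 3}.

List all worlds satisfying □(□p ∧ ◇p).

{2, 3}

1: successors {2, 4}; □p ∧ ◇p there: 2:F, 4:F. ✗
2: no successors, so □(□p ∧ ◇p) holds vacuously. ✓
3: successors {3}; □p ∧ ◇p there: 3:T. ✓
4: successors {4}; □p ∧ ◇p there: 4:F. ✗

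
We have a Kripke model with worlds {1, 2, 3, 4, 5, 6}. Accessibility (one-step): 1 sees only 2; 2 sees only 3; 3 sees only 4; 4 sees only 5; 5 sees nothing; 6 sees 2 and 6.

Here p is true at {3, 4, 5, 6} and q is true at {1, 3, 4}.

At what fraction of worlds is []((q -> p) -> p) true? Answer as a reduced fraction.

2/3

1: successors {2}; (q -> p) -> p there: 2:F. ✗
2: successors {3}; (q -> p) -> p there: 3:T. ✓
3: successors {4}; (q -> p) -> p there: 4:T. ✓
4: successors {5}; (q -> p) -> p there: 5:T. ✓
5: no successors, so []((q -> p) -> p) holds vacuously. ✓
6: successors {2, 6}; (q -> p) -> p there: 2:F, 6:T. ✗
That's 4 of 6 worlds, so 4/6 = 2/3.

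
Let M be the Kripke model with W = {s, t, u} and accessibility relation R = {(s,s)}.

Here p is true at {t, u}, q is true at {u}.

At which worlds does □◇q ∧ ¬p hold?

s: □◇q is F, ¬p is T. ✗
t: □◇q is T, ¬p is F. ✗
u: □◇q is T, ¬p is F. ✗

∅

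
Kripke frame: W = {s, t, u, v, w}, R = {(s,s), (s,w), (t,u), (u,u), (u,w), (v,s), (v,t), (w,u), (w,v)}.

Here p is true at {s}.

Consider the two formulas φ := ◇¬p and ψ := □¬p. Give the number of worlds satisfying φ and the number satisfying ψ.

5 and 3

For ◇¬p:
s: successors {s, w}; ¬p there: s:F, w:T. ✓
t: successors {u}; ¬p there: u:T. ✓
u: successors {u, w}; ¬p there: u:T, w:T. ✓
v: successors {s, t}; ¬p there: s:F, t:T. ✓
w: successors {u, v}; ¬p there: u:T, v:T. ✓
— 5 worlds.
For □¬p:
s: successors {s, w}; ¬p there: s:F, w:T. ✗
t: successors {u}; ¬p there: u:T. ✓
u: successors {u, w}; ¬p there: u:T, w:T. ✓
v: successors {s, t}; ¬p there: s:F, t:T. ✗
w: successors {u, v}; ¬p there: u:T, v:T. ✓
— 3 worlds.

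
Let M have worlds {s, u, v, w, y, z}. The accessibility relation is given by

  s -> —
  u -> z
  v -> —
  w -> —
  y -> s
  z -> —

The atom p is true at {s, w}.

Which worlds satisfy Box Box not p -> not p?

s: Box Box not p is T, not p is F. ✗
u: Box Box not p is T, not p is T. ✓
v: Box Box not p is T, not p is T. ✓
w: Box Box not p is T, not p is F. ✗
y: Box Box not p is T, not p is T. ✓
z: Box Box not p is T, not p is T. ✓

{u, v, y, z}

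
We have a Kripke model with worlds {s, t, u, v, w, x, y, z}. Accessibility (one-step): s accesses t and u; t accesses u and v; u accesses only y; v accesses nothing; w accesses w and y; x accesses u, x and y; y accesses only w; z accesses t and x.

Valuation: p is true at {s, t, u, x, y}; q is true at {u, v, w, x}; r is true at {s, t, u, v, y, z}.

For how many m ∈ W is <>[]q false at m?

s: successors {t, u}; []q there: t:T, u:F. ✓
t: successors {u, v}; []q there: u:F, v:T. ✓
u: successors {y}; []q there: y:T. ✓
v: no successors, so <>[]q fails. ✗
w: successors {w, y}; []q there: w:F, y:T. ✓
x: successors {u, x, y}; []q there: u:F, x:F, y:T. ✓
y: successors {w}; []q there: w:F. ✗
z: successors {t, x}; []q there: t:T, x:F. ✓
Satisfying worlds: {s, t, u, w, x, z}.
So <>[]q fails at the other 2 worlds.

2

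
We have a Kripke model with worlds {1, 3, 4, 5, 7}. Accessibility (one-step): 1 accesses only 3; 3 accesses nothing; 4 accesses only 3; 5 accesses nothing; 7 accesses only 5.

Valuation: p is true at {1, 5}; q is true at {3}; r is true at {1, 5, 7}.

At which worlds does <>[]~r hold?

1: successors {3}; []~r there: 3:T. ✓
3: no successors, so <>[]~r fails. ✗
4: successors {3}; []~r there: 3:T. ✓
5: no successors, so <>[]~r fails. ✗
7: successors {5}; []~r there: 5:T. ✓

{1, 4, 7}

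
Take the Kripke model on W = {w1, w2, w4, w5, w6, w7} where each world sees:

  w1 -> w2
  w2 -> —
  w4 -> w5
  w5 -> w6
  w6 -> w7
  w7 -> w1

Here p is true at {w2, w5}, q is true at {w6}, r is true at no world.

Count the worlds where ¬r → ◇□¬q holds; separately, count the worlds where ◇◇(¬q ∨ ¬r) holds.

4 and 4

For ¬r → ◇□¬q:
w1: ¬r is T, ◇□¬q is T. ✓
w2: ¬r is T, ◇□¬q is F. ✗
w4: ¬r is T, ◇□¬q is F. ✗
w5: ¬r is T, ◇□¬q is T. ✓
w6: ¬r is T, ◇□¬q is T. ✓
w7: ¬r is T, ◇□¬q is T. ✓
— 4 worlds.
For ◇◇(¬q ∨ ¬r):
w1: successors {w2}; ◇(¬q ∨ ¬r) there: w2:F. ✗
w2: no successors, so ◇◇(¬q ∨ ¬r) fails. ✗
w4: successors {w5}; ◇(¬q ∨ ¬r) there: w5:T. ✓
w5: successors {w6}; ◇(¬q ∨ ¬r) there: w6:T. ✓
w6: successors {w7}; ◇(¬q ∨ ¬r) there: w7:T. ✓
w7: successors {w1}; ◇(¬q ∨ ¬r) there: w1:T. ✓
— 4 worlds.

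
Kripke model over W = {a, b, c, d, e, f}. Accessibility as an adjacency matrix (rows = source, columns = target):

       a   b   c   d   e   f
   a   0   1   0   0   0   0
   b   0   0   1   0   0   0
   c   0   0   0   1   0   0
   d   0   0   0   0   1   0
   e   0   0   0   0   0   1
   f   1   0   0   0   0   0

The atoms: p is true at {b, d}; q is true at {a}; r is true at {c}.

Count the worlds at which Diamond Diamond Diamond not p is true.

a: successors {b}; Diamond Diamond not p there: b:F. ✗
b: successors {c}; Diamond Diamond not p there: c:T. ✓
c: successors {d}; Diamond Diamond not p there: d:T. ✓
d: successors {e}; Diamond Diamond not p there: e:T. ✓
e: successors {f}; Diamond Diamond not p there: f:F. ✗
f: successors {a}; Diamond Diamond not p there: a:T. ✓
Satisfying worlds: {b, c, d, f}.

4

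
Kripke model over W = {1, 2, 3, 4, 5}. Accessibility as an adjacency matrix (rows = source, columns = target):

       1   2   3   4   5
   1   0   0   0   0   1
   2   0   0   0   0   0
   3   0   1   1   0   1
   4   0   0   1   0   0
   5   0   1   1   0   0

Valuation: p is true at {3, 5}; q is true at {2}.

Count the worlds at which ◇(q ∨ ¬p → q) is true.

4

1: successors {5}; q ∨ ¬p → q there: 5:T. ✓
2: no successors, so ◇(q ∨ ¬p → q) fails. ✗
3: successors {2, 3, 5}; q ∨ ¬p → q there: 2:T, 3:T, 5:T. ✓
4: successors {3}; q ∨ ¬p → q there: 3:T. ✓
5: successors {2, 3}; q ∨ ¬p → q there: 2:T, 3:T. ✓
Satisfying worlds: {1, 3, 4, 5}.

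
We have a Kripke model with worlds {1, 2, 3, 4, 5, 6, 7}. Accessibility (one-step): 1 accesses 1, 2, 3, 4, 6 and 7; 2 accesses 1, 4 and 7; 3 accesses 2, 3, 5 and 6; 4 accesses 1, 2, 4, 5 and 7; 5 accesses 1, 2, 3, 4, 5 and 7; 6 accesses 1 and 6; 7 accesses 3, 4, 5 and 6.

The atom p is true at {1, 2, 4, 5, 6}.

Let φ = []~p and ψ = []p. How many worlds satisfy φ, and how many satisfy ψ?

0 and 1

For []~p:
1: successors {1, 2, 3, 4, 6, 7}; ~p there: 1:F, 2:F, 3:T, 4:F, 6:F, 7:T. ✗
2: successors {1, 4, 7}; ~p there: 1:F, 4:F, 7:T. ✗
3: successors {2, 3, 5, 6}; ~p there: 2:F, 3:T, 5:F, 6:F. ✗
4: successors {1, 2, 4, 5, 7}; ~p there: 1:F, 2:F, 4:F, 5:F, 7:T. ✗
5: successors {1, 2, 3, 4, 5, 7}; ~p there: 1:F, 2:F, 3:T, 4:F, 5:F, 7:T. ✗
6: successors {1, 6}; ~p there: 1:F, 6:F. ✗
7: successors {3, 4, 5, 6}; ~p there: 3:T, 4:F, 5:F, 6:F. ✗
— 0 worlds.
For []p:
1: successors {1, 2, 3, 4, 6, 7}; p there: 1:T, 2:T, 3:F, 4:T, 6:T, 7:F. ✗
2: successors {1, 4, 7}; p there: 1:T, 4:T, 7:F. ✗
3: successors {2, 3, 5, 6}; p there: 2:T, 3:F, 5:T, 6:T. ✗
4: successors {1, 2, 4, 5, 7}; p there: 1:T, 2:T, 4:T, 5:T, 7:F. ✗
5: successors {1, 2, 3, 4, 5, 7}; p there: 1:T, 2:T, 3:F, 4:T, 5:T, 7:F. ✗
6: successors {1, 6}; p there: 1:T, 6:T. ✓
7: successors {3, 4, 5, 6}; p there: 3:F, 4:T, 5:T, 6:T. ✗
— 1 world.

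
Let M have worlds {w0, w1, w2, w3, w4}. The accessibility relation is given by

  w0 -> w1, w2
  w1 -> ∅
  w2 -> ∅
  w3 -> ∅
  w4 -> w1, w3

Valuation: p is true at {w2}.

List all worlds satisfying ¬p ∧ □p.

w0: ¬p is T, □p is F. ✗
w1: ¬p is T, □p is T. ✓
w2: ¬p is F, □p is T. ✗
w3: ¬p is T, □p is T. ✓
w4: ¬p is T, □p is F. ✗

{w1, w3}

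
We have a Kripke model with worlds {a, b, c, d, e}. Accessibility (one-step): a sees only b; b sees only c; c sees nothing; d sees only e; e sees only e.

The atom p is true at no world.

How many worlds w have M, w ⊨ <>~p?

4

a: successors {b}; ~p there: b:T. ✓
b: successors {c}; ~p there: c:T. ✓
c: no successors, so <>~p fails. ✗
d: successors {e}; ~p there: e:T. ✓
e: successors {e}; ~p there: e:T. ✓
Satisfying worlds: {a, b, d, e}.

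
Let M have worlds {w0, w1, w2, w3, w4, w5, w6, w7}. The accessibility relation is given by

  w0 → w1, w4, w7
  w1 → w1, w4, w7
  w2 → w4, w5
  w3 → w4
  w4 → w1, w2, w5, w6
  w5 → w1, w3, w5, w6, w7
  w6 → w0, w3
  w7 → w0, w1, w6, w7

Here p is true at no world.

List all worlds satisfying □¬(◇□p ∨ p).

w0: successors {w1, w4, w7}; ¬(◇□p ∨ p) there: w1:T, w4:T, w7:T. ✓
w1: successors {w1, w4, w7}; ¬(◇□p ∨ p) there: w1:T, w4:T, w7:T. ✓
w2: successors {w4, w5}; ¬(◇□p ∨ p) there: w4:T, w5:T. ✓
w3: successors {w4}; ¬(◇□p ∨ p) there: w4:T. ✓
w4: successors {w1, w2, w5, w6}; ¬(◇□p ∨ p) there: w1:T, w2:T, w5:T, w6:T. ✓
w5: successors {w1, w3, w5, w6, w7}; ¬(◇□p ∨ p) there: w1:T, w3:T, w5:T, w6:T, w7:T. ✓
w6: successors {w0, w3}; ¬(◇□p ∨ p) there: w0:T, w3:T. ✓
w7: successors {w0, w1, w6, w7}; ¬(◇□p ∨ p) there: w0:T, w1:T, w6:T, w7:T. ✓

{w0, w1, w2, w3, w4, w5, w6, w7}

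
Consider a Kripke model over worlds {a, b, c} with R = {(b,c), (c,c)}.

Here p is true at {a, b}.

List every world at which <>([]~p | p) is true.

{b, c}

a: no successors, so <>([]~p | p) fails. ✗
b: successors {c}; []~p | p there: c:T. ✓
c: successors {c}; []~p | p there: c:T. ✓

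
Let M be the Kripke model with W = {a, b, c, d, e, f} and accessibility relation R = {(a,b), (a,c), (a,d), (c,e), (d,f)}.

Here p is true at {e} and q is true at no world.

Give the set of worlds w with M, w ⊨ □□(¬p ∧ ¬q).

{b, c, d, e, f}

a: successors {b, c, d}; □(¬p ∧ ¬q) there: b:T, c:F, d:T. ✗
b: no successors, so □□(¬p ∧ ¬q) holds vacuously. ✓
c: successors {e}; □(¬p ∧ ¬q) there: e:T. ✓
d: successors {f}; □(¬p ∧ ¬q) there: f:T. ✓
e: no successors, so □□(¬p ∧ ¬q) holds vacuously. ✓
f: no successors, so □□(¬p ∧ ¬q) holds vacuously. ✓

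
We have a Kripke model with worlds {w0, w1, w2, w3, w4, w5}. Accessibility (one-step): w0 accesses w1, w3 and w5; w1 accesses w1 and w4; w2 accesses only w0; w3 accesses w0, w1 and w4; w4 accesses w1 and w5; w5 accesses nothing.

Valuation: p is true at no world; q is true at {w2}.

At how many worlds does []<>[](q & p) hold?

2

w0: successors {w1, w3, w5}; <>[](q & p) there: w1:F, w3:F, w5:F. ✗
w1: successors {w1, w4}; <>[](q & p) there: w1:F, w4:T. ✗
w2: successors {w0}; <>[](q & p) there: w0:T. ✓
w3: successors {w0, w1, w4}; <>[](q & p) there: w0:T, w1:F, w4:T. ✗
w4: successors {w1, w5}; <>[](q & p) there: w1:F, w5:F. ✗
w5: no successors, so []<>[](q & p) holds vacuously. ✓
Satisfying worlds: {w2, w5}.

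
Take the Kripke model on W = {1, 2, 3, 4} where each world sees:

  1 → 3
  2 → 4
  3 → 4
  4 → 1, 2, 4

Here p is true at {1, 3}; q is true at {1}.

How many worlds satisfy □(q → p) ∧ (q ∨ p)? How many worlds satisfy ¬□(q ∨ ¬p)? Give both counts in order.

For □(q → p) ∧ (q ∨ p):
1: □(q → p) is T, q ∨ p is T. ✓
2: □(q → p) is T, q ∨ p is F. ✗
3: □(q → p) is T, q ∨ p is T. ✓
4: □(q → p) is T, q ∨ p is F. ✗
— 2 worlds.
For ¬□(q ∨ ¬p):
1: □(q ∨ ¬p) is F. ✓
2: □(q ∨ ¬p) is T. ✗
3: □(q ∨ ¬p) is T. ✗
4: □(q ∨ ¬p) is T. ✗
— 1 world.

2 and 1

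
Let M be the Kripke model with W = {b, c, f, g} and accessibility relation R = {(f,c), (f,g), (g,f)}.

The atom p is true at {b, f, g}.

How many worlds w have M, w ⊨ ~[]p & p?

b: ~[]p is F, p is T. ✗
c: ~[]p is F, p is F. ✗
f: ~[]p is T, p is T. ✓
g: ~[]p is F, p is T. ✗
Satisfying worlds: {f}.

1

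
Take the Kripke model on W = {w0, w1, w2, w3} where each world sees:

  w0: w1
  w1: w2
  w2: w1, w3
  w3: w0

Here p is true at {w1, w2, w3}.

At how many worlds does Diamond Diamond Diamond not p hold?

1

w0: successors {w1}; Diamond Diamond not p there: w1:F. ✗
w1: successors {w2}; Diamond Diamond not p there: w2:T. ✓
w2: successors {w1, w3}; Diamond Diamond not p there: w1:F, w3:F. ✗
w3: successors {w0}; Diamond Diamond not p there: w0:F. ✗
Satisfying worlds: {w1}.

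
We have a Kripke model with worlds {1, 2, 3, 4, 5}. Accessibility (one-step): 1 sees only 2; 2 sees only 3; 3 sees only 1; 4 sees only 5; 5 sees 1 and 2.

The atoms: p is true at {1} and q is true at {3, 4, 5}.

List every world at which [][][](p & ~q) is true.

{1}

1: successors {2}; [][](p & ~q) there: 2:T. ✓
2: successors {3}; [][](p & ~q) there: 3:F. ✗
3: successors {1}; [][](p & ~q) there: 1:F. ✗
4: successors {5}; [][](p & ~q) there: 5:F. ✗
5: successors {1, 2}; [][](p & ~q) there: 1:F, 2:T. ✗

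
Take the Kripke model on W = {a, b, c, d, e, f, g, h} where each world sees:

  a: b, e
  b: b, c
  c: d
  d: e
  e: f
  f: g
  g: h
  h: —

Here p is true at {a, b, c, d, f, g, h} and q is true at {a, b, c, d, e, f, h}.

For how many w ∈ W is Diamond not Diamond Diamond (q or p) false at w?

a: successors {b, e}; not Diamond Diamond (q or p) there: b:F, e:F. ✗
b: successors {b, c}; not Diamond Diamond (q or p) there: b:F, c:F. ✗
c: successors {d}; not Diamond Diamond (q or p) there: d:F. ✗
d: successors {e}; not Diamond Diamond (q or p) there: e:F. ✗
e: successors {f}; not Diamond Diamond (q or p) there: f:F. ✗
f: successors {g}; not Diamond Diamond (q or p) there: g:T. ✓
g: successors {h}; not Diamond Diamond (q or p) there: h:T. ✓
h: no successors, so Diamond not Diamond Diamond (q or p) fails. ✗
Satisfying worlds: {f, g}.
So Diamond not Diamond Diamond (q or p) fails at the other 6 worlds.

6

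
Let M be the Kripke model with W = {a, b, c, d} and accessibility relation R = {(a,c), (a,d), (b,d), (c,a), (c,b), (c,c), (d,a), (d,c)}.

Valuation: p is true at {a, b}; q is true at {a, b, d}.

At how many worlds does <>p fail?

a: successors {c, d}; p there: c:F, d:F. ✗
b: successors {d}; p there: d:F. ✗
c: successors {a, b, c}; p there: a:T, b:T, c:F. ✓
d: successors {a, c}; p there: a:T, c:F. ✓
Satisfying worlds: {c, d}.
So <>p fails at the other 2 worlds.

2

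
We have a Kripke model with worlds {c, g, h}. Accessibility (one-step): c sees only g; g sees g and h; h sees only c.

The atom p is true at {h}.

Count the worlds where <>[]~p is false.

c: successors {g}; []~p there: g:F. ✗
g: successors {g, h}; []~p there: g:F, h:T. ✓
h: successors {c}; []~p there: c:T. ✓
Satisfying worlds: {g, h}.
So <>[]~p fails at the other 1 world.

1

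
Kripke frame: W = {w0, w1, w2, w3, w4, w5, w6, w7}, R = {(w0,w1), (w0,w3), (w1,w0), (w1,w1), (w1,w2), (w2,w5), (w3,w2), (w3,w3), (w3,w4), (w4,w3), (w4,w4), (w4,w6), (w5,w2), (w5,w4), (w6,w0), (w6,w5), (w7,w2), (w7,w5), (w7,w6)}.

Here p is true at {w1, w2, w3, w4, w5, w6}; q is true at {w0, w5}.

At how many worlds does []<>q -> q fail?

0

w0: []<>q is F, q is T. ✓
w1: []<>q is F, q is F. ✓
w2: []<>q is F, q is F. ✓
w3: []<>q is F, q is F. ✓
w4: []<>q is F, q is F. ✓
w5: []<>q is F, q is T. ✓
w6: []<>q is F, q is F. ✓
w7: []<>q is F, q is F. ✓
Satisfying worlds: {w0, w1, w2, w3, w4, w5, w6, w7}.
So []<>q -> q fails at the other 0 worlds.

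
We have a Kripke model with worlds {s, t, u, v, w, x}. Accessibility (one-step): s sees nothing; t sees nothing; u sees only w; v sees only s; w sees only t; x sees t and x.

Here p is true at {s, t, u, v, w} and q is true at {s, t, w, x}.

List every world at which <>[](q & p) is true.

{u, v, w, x}

s: no successors, so <>[](q & p) fails. ✗
t: no successors, so <>[](q & p) fails. ✗
u: successors {w}; [](q & p) there: w:T. ✓
v: successors {s}; [](q & p) there: s:T. ✓
w: successors {t}; [](q & p) there: t:T. ✓
x: successors {t, x}; [](q & p) there: t:T, x:F. ✓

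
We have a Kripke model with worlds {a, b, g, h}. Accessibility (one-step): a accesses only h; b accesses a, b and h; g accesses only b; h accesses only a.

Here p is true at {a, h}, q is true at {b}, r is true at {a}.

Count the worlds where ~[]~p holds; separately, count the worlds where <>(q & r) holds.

For ~[]~p:
a: []~p is F. ✓
b: []~p is F. ✓
g: []~p is T. ✗
h: []~p is F. ✓
— 3 worlds.
For <>(q & r):
a: successors {h}; q & r there: h:F. ✗
b: successors {a, b, h}; q & r there: a:F, b:F, h:F. ✗
g: successors {b}; q & r there: b:F. ✗
h: successors {a}; q & r there: a:F. ✗
— 0 worlds.

3 and 0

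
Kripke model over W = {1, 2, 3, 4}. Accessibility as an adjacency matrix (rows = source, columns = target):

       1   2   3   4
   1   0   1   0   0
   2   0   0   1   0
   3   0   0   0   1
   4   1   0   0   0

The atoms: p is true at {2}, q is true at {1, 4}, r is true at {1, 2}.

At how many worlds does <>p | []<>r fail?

1

1: <>p is T, []<>r is F. ✓
2: <>p is F, []<>r is F. ✗
3: <>p is F, []<>r is T. ✓
4: <>p is F, []<>r is T. ✓
Satisfying worlds: {1, 3, 4}.
So <>p | []<>r fails at the other 1 world.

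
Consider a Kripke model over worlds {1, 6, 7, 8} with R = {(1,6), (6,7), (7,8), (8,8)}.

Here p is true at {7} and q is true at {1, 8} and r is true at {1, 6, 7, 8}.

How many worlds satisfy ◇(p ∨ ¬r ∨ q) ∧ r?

3

1: ◇(p ∨ ¬r ∨ q) is F, r is T. ✗
6: ◇(p ∨ ¬r ∨ q) is T, r is T. ✓
7: ◇(p ∨ ¬r ∨ q) is T, r is T. ✓
8: ◇(p ∨ ¬r ∨ q) is T, r is T. ✓
Satisfying worlds: {6, 7, 8}.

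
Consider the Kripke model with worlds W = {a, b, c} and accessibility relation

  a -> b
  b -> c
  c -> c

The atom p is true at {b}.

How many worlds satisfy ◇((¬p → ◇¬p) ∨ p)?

3

a: successors {b}; (¬p → ◇¬p) ∨ p there: b:T. ✓
b: successors {c}; (¬p → ◇¬p) ∨ p there: c:T. ✓
c: successors {c}; (¬p → ◇¬p) ∨ p there: c:T. ✓
Satisfying worlds: {a, b, c}.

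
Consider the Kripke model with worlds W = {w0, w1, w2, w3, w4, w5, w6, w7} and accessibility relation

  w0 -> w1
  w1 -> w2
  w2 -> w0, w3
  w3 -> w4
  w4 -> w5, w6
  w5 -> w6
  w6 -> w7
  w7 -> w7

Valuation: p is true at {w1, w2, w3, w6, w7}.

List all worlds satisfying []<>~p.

{w1, w3}

w0: successors {w1}; <>~p there: w1:F. ✗
w1: successors {w2}; <>~p there: w2:T. ✓
w2: successors {w0, w3}; <>~p there: w0:F, w3:T. ✗
w3: successors {w4}; <>~p there: w4:T. ✓
w4: successors {w5, w6}; <>~p there: w5:F, w6:F. ✗
w5: successors {w6}; <>~p there: w6:F. ✗
w6: successors {w7}; <>~p there: w7:F. ✗
w7: successors {w7}; <>~p there: w7:F. ✗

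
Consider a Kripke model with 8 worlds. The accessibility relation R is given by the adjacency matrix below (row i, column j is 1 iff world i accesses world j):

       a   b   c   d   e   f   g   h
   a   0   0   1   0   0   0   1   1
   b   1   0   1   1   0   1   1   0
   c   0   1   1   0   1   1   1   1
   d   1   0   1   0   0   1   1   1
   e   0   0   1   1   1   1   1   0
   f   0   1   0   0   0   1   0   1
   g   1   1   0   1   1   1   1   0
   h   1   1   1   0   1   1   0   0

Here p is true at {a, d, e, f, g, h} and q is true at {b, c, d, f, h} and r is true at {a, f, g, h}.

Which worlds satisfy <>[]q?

a: successors {c, g, h}; []q there: c:F, g:F, h:F. ✗
b: successors {a, c, d, f, g}; []q there: a:F, c:F, d:F, f:T, g:F. ✓
c: successors {b, c, e, f, g, h}; []q there: b:F, c:F, e:F, f:T, g:F, h:F. ✓
d: successors {a, c, f, g, h}; []q there: a:F, c:F, f:T, g:F, h:F. ✓
e: successors {c, d, e, f, g}; []q there: c:F, d:F, e:F, f:T, g:F. ✓
f: successors {b, f, h}; []q there: b:F, f:T, h:F. ✓
g: successors {a, b, d, e, f, g}; []q there: a:F, b:F, d:F, e:F, f:T, g:F. ✓
h: successors {a, b, c, e, f}; []q there: a:F, b:F, c:F, e:F, f:T. ✓

{b, c, d, e, f, g, h}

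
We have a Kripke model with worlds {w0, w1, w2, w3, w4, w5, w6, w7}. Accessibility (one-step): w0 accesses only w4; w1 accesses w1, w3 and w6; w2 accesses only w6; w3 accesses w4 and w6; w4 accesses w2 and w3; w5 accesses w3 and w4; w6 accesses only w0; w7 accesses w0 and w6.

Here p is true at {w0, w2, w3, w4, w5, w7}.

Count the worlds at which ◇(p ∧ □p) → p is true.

w0: ◇(p ∧ □p) is T, p is T. ✓
w1: ◇(p ∧ □p) is F, p is F. ✓
w2: ◇(p ∧ □p) is F, p is T. ✓
w3: ◇(p ∧ □p) is T, p is T. ✓
w4: ◇(p ∧ □p) is F, p is T. ✓
w5: ◇(p ∧ □p) is T, p is T. ✓
w6: ◇(p ∧ □p) is T, p is F. ✗
w7: ◇(p ∧ □p) is T, p is T. ✓
Satisfying worlds: {w0, w1, w2, w3, w4, w5, w7}.

7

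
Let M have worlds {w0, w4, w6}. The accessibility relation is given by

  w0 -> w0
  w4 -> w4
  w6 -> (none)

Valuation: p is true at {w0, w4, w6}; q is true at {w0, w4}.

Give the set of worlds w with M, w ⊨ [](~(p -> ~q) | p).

{w0, w4, w6}

w0: successors {w0}; ~(p -> ~q) | p there: w0:T. ✓
w4: successors {w4}; ~(p -> ~q) | p there: w4:T. ✓
w6: no successors, so [](~(p -> ~q) | p) holds vacuously. ✓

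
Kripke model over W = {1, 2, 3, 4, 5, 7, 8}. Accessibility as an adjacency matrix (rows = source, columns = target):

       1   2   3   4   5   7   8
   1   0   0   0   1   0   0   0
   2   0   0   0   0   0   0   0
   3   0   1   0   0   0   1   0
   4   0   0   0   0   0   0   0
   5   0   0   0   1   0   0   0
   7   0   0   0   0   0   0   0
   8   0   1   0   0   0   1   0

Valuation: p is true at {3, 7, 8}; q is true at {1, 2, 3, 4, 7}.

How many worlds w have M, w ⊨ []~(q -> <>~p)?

7

1: successors {4}; ~(q -> <>~p) there: 4:T. ✓
2: no successors, so []~(q -> <>~p) holds vacuously. ✓
3: successors {2, 7}; ~(q -> <>~p) there: 2:T, 7:T. ✓
4: no successors, so []~(q -> <>~p) holds vacuously. ✓
5: successors {4}; ~(q -> <>~p) there: 4:T. ✓
7: no successors, so []~(q -> <>~p) holds vacuously. ✓
8: successors {2, 7}; ~(q -> <>~p) there: 2:T, 7:T. ✓
Satisfying worlds: {1, 2, 3, 4, 5, 7, 8}.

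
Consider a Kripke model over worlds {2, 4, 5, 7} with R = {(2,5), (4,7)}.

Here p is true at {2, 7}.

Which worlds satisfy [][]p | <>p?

2: [][]p is T, <>p is F. ✓
4: [][]p is T, <>p is T. ✓
5: [][]p is T, <>p is F. ✓
7: [][]p is T, <>p is F. ✓

{2, 4, 5, 7}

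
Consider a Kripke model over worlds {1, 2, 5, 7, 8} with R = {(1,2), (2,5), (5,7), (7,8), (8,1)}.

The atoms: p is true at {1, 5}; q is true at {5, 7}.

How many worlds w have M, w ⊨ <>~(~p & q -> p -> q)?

0

1: successors {2}; ~(~p & q -> p -> q) there: 2:F. ✗
2: successors {5}; ~(~p & q -> p -> q) there: 5:F. ✗
5: successors {7}; ~(~p & q -> p -> q) there: 7:F. ✗
7: successors {8}; ~(~p & q -> p -> q) there: 8:F. ✗
8: successors {1}; ~(~p & q -> p -> q) there: 1:F. ✗
Satisfying worlds: ∅.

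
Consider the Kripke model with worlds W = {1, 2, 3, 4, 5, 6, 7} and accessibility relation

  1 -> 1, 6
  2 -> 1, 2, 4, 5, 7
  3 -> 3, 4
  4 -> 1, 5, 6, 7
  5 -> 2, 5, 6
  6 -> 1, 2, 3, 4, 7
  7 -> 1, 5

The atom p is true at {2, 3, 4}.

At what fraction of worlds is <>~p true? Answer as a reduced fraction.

1: successors {1, 6}; ~p there: 1:T, 6:T. ✓
2: successors {1, 2, 4, 5, 7}; ~p there: 1:T, 2:F, 4:F, 5:T, 7:T. ✓
3: successors {3, 4}; ~p there: 3:F, 4:F. ✗
4: successors {1, 5, 6, 7}; ~p there: 1:T, 5:T, 6:T, 7:T. ✓
5: successors {2, 5, 6}; ~p there: 2:F, 5:T, 6:T. ✓
6: successors {1, 2, 3, 4, 7}; ~p there: 1:T, 2:F, 3:F, 4:F, 7:T. ✓
7: successors {1, 5}; ~p there: 1:T, 5:T. ✓
That's 6 of 7 worlds, so 6/7.

6/7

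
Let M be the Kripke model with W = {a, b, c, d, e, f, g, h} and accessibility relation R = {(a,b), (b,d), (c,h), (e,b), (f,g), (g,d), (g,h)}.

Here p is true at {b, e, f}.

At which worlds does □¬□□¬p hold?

a: successors {b}; ¬□□¬p there: b:F. ✗
b: successors {d}; ¬□□¬p there: d:F. ✗
c: successors {h}; ¬□□¬p there: h:F. ✗
d: no successors, so □¬□□¬p holds vacuously. ✓
e: successors {b}; ¬□□¬p there: b:F. ✗
f: successors {g}; ¬□□¬p there: g:F. ✗
g: successors {d, h}; ¬□□¬p there: d:F, h:F. ✗
h: no successors, so □¬□□¬p holds vacuously. ✓

{d, h}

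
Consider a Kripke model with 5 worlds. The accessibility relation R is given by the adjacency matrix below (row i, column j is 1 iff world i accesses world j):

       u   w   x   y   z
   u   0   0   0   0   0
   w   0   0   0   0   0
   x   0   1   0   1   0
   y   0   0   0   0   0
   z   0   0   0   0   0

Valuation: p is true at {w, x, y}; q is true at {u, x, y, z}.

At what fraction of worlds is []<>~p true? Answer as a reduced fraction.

u: no successors, so []<>~p holds vacuously. ✓
w: no successors, so []<>~p holds vacuously. ✓
x: successors {w, y}; <>~p there: w:F, y:F. ✗
y: no successors, so []<>~p holds vacuously. ✓
z: no successors, so []<>~p holds vacuously. ✓
That's 4 of 5 worlds, so 4/5.

4/5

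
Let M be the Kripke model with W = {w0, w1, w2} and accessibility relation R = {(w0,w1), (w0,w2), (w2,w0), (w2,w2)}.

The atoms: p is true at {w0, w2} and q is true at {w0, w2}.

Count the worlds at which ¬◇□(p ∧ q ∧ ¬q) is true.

w0: ◇□(p ∧ q ∧ ¬q) is T. ✗
w1: ◇□(p ∧ q ∧ ¬q) is F. ✓
w2: ◇□(p ∧ q ∧ ¬q) is F. ✓
Satisfying worlds: {w1, w2}.

2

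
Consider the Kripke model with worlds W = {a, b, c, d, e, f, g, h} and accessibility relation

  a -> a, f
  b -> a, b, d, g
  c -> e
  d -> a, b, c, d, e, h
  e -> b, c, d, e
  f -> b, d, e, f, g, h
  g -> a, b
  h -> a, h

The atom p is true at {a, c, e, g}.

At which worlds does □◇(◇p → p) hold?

a: successors {a, f}; ◇(◇p → p) there: a:T, f:T. ✓
b: successors {a, b, d, g}; ◇(◇p → p) there: a:T, b:T, d:T, g:T. ✓
c: successors {e}; ◇(◇p → p) there: e:T. ✓
d: successors {a, b, c, d, e, h}; ◇(◇p → p) there: a:T, b:T, c:T, d:T, e:T, h:T. ✓
e: successors {b, c, d, e}; ◇(◇p → p) there: b:T, c:T, d:T, e:T. ✓
f: successors {b, d, e, f, g, h}; ◇(◇p → p) there: b:T, d:T, e:T, f:T, g:T, h:T. ✓
g: successors {a, b}; ◇(◇p → p) there: a:T, b:T. ✓
h: successors {a, h}; ◇(◇p → p) there: a:T, h:T. ✓

{a, b, c, d, e, f, g, h}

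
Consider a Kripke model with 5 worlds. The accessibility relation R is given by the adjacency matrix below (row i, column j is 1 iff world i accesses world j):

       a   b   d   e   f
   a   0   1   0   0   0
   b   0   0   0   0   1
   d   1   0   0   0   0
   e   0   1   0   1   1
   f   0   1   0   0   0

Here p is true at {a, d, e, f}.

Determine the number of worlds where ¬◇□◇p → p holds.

a: ¬◇□◇p is T, p is T. ✓
b: ¬◇□◇p is F, p is F. ✓
d: ¬◇□◇p is F, p is T. ✓
e: ¬◇□◇p is F, p is T. ✓
f: ¬◇□◇p is T, p is T. ✓
Satisfying worlds: {a, b, d, e, f}.

5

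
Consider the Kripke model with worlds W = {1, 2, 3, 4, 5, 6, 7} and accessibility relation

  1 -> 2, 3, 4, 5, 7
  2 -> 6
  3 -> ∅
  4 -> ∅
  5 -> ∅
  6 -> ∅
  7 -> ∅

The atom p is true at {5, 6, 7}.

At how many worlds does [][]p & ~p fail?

1: [][]p is T, ~p is T. ✓
2: [][]p is T, ~p is T. ✓
3: [][]p is T, ~p is T. ✓
4: [][]p is T, ~p is T. ✓
5: [][]p is T, ~p is F. ✗
6: [][]p is T, ~p is F. ✗
7: [][]p is T, ~p is F. ✗
Satisfying worlds: {1, 2, 3, 4}.
So [][]p & ~p fails at the other 3 worlds.

3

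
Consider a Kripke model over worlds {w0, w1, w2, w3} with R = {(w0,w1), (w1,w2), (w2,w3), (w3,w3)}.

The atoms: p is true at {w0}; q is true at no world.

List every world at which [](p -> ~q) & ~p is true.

w0: [](p -> ~q) is T, ~p is F. ✗
w1: [](p -> ~q) is T, ~p is T. ✓
w2: [](p -> ~q) is T, ~p is T. ✓
w3: [](p -> ~q) is T, ~p is T. ✓

{w1, w2, w3}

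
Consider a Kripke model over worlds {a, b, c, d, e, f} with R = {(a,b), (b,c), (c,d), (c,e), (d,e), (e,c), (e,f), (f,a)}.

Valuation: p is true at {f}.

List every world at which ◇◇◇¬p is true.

{a, b, c, d, e, f}

a: successors {b}; ◇◇¬p there: b:T. ✓
b: successors {c}; ◇◇¬p there: c:T. ✓
c: successors {d, e}; ◇◇¬p there: d:T, e:T. ✓
d: successors {e}; ◇◇¬p there: e:T. ✓
e: successors {c, f}; ◇◇¬p there: c:T, f:T. ✓
f: successors {a}; ◇◇¬p there: a:T. ✓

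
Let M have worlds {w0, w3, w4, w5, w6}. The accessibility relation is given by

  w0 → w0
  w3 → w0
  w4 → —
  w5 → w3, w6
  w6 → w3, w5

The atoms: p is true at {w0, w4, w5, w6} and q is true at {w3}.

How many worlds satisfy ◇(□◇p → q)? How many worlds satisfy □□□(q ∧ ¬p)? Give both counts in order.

For ◇(□◇p → q):
w0: successors {w0}; □◇p → q there: w0:F. ✗
w3: successors {w0}; □◇p → q there: w0:F. ✗
w4: no successors, so ◇(□◇p → q) fails. ✗
w5: successors {w3, w6}; □◇p → q there: w3:T, w6:F. ✓
w6: successors {w3, w5}; □◇p → q there: w3:T, w5:F. ✓
— 2 worlds.
For □□□(q ∧ ¬p):
w0: successors {w0}; □□(q ∧ ¬p) there: w0:F. ✗
w3: successors {w0}; □□(q ∧ ¬p) there: w0:F. ✗
w4: no successors, so □□□(q ∧ ¬p) holds vacuously. ✓
w5: successors {w3, w6}; □□(q ∧ ¬p) there: w3:F, w6:F. ✗
w6: successors {w3, w5}; □□(q ∧ ¬p) there: w3:F, w5:F. ✗
— 1 world.

2 and 1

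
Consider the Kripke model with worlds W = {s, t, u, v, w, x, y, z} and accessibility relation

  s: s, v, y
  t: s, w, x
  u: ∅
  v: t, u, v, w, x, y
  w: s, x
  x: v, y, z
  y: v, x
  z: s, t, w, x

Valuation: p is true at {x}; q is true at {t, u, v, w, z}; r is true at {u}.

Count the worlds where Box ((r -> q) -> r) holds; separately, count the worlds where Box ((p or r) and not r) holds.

1 and 1

For Box ((r -> q) -> r):
s: successors {s, v, y}; (r -> q) -> r there: s:F, v:F, y:F. ✗
t: successors {s, w, x}; (r -> q) -> r there: s:F, w:F, x:F. ✗
u: no successors, so Box ((r -> q) -> r) holds vacuously. ✓
v: successors {t, u, v, w, x, y}; (r -> q) -> r there: t:F, u:T, v:F, w:F, x:F, y:F. ✗
w: successors {s, x}; (r -> q) -> r there: s:F, x:F. ✗
x: successors {v, y, z}; (r -> q) -> r there: v:F, y:F, z:F. ✗
y: successors {v, x}; (r -> q) -> r there: v:F, x:F. ✗
z: successors {s, t, w, x}; (r -> q) -> r there: s:F, t:F, w:F, x:F. ✗
— 1 world.
For Box ((p or r) and not r):
s: successors {s, v, y}; (p or r) and not r there: s:F, v:F, y:F. ✗
t: successors {s, w, x}; (p or r) and not r there: s:F, w:F, x:T. ✗
u: no successors, so Box ((p or r) and not r) holds vacuously. ✓
v: successors {t, u, v, w, x, y}; (p or r) and not r there: t:F, u:F, v:F, w:F, x:T, y:F. ✗
w: successors {s, x}; (p or r) and not r there: s:F, x:T. ✗
x: successors {v, y, z}; (p or r) and not r there: v:F, y:F, z:F. ✗
y: successors {v, x}; (p or r) and not r there: v:F, x:T. ✗
z: successors {s, t, w, x}; (p or r) and not r there: s:F, t:F, w:F, x:T. ✗
— 1 world.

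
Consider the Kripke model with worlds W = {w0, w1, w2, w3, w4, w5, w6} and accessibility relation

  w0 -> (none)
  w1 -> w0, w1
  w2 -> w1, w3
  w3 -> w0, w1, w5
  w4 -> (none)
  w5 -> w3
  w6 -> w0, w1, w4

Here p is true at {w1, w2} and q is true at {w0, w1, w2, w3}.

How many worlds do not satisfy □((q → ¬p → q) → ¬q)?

w0: no successors, so □((q → ¬p → q) → ¬q) holds vacuously. ✓
w1: successors {w0, w1}; (q → ¬p → q) → ¬q there: w0:F, w1:F. ✗
w2: successors {w1, w3}; (q → ¬p → q) → ¬q there: w1:F, w3:F. ✗
w3: successors {w0, w1, w5}; (q → ¬p → q) → ¬q there: w0:F, w1:F, w5:T. ✗
w4: no successors, so □((q → ¬p → q) → ¬q) holds vacuously. ✓
w5: successors {w3}; (q → ¬p → q) → ¬q there: w3:F. ✗
w6: successors {w0, w1, w4}; (q → ¬p → q) → ¬q there: w0:F, w1:F, w4:T. ✗
Satisfying worlds: {w0, w4}.
So □((q → ¬p → q) → ¬q) fails at the other 5 worlds.

5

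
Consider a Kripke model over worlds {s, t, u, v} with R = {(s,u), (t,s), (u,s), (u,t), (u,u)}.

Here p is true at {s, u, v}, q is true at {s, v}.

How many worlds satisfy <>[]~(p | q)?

s: successors {u}; []~(p | q) there: u:F. ✗
t: successors {s}; []~(p | q) there: s:F. ✗
u: successors {s, t, u}; []~(p | q) there: s:F, t:F, u:F. ✗
v: no successors, so <>[]~(p | q) fails. ✗
Satisfying worlds: ∅.

0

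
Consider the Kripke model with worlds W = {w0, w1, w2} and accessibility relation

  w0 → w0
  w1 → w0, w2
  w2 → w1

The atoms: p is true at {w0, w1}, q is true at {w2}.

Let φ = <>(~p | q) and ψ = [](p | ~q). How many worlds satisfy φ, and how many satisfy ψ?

For <>(~p | q):
w0: successors {w0}; ~p | q there: w0:F. ✗
w1: successors {w0, w2}; ~p | q there: w0:F, w2:T. ✓
w2: successors {w1}; ~p | q there: w1:F. ✗
— 1 world.
For [](p | ~q):
w0: successors {w0}; p | ~q there: w0:T. ✓
w1: successors {w0, w2}; p | ~q there: w0:T, w2:F. ✗
w2: successors {w1}; p | ~q there: w1:T. ✓
— 2 worlds.

1 and 2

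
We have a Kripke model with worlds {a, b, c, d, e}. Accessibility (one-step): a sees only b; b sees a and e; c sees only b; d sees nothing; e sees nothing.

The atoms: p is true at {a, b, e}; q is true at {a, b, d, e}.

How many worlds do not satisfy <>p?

a: successors {b}; p there: b:T. ✓
b: successors {a, e}; p there: a:T, e:T. ✓
c: successors {b}; p there: b:T. ✓
d: no successors, so <>p fails. ✗
e: no successors, so <>p fails. ✗
Satisfying worlds: {a, b, c}.
So <>p fails at the other 2 worlds.

2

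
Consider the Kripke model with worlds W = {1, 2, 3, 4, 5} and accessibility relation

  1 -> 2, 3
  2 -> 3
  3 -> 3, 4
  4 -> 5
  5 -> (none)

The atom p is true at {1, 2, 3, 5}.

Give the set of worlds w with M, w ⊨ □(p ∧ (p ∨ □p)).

1: successors {2, 3}; p ∧ (p ∨ □p) there: 2:T, 3:T. ✓
2: successors {3}; p ∧ (p ∨ □p) there: 3:T. ✓
3: successors {3, 4}; p ∧ (p ∨ □p) there: 3:T, 4:F. ✗
4: successors {5}; p ∧ (p ∨ □p) there: 5:T. ✓
5: no successors, so □(p ∧ (p ∨ □p)) holds vacuously. ✓

{1, 2, 4, 5}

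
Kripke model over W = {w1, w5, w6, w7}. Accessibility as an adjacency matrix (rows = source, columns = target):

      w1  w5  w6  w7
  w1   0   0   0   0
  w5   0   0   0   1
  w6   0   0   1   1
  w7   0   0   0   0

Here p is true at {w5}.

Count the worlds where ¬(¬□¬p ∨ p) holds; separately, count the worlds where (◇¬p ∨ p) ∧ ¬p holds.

3 and 1

For ¬(¬□¬p ∨ p):
w1: ¬□¬p ∨ p is F. ✓
w5: ¬□¬p ∨ p is T. ✗
w6: ¬□¬p ∨ p is F. ✓
w7: ¬□¬p ∨ p is F. ✓
— 3 worlds.
For (◇¬p ∨ p) ∧ ¬p:
w1: ◇¬p ∨ p is F, ¬p is T. ✗
w5: ◇¬p ∨ p is T, ¬p is F. ✗
w6: ◇¬p ∨ p is T, ¬p is T. ✓
w7: ◇¬p ∨ p is F, ¬p is T. ✗
— 1 world.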